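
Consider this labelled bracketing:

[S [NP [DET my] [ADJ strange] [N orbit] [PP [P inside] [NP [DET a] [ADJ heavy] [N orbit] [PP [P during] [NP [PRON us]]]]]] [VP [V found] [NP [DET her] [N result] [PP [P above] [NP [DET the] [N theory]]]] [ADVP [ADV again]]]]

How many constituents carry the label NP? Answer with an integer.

Scanning left to right, an opening `[NP` appears at word positions 1, 5, 9, 11, 14 — 5 in total.

5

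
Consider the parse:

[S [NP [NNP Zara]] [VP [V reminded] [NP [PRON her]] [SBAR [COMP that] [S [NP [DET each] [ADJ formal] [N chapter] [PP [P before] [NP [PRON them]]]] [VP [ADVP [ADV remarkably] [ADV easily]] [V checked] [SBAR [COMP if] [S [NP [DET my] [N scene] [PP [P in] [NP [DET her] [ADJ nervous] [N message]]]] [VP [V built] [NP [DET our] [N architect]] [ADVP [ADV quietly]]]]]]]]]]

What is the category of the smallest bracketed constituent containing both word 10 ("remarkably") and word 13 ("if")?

VP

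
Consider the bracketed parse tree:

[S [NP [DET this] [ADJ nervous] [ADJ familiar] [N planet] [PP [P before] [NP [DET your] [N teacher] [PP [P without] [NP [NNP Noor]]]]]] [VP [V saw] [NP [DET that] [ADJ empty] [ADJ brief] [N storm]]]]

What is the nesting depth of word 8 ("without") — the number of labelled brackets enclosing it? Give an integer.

Path from the root down to the word: S → NP → PP → NP → PP → P. That is 6 enclosing brackets.

6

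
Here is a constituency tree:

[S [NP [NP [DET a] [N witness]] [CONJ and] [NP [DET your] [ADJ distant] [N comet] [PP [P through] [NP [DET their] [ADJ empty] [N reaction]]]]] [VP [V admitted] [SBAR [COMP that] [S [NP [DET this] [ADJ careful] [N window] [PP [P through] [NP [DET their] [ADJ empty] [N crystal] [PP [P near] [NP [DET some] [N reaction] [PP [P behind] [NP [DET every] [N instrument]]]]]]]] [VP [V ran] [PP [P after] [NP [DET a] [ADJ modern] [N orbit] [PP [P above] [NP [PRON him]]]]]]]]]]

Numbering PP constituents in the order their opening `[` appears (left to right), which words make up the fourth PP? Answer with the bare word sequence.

In left-to-right order the PP constituents are "through their empty reaction"; "through their empty crystal near some reaction behind every instrument"; "near some reaction behind every instrument"; "behind every instrument"; "after a modern orbit above him"; "above him". Number 4 is "behind every instrument".

behind every instrument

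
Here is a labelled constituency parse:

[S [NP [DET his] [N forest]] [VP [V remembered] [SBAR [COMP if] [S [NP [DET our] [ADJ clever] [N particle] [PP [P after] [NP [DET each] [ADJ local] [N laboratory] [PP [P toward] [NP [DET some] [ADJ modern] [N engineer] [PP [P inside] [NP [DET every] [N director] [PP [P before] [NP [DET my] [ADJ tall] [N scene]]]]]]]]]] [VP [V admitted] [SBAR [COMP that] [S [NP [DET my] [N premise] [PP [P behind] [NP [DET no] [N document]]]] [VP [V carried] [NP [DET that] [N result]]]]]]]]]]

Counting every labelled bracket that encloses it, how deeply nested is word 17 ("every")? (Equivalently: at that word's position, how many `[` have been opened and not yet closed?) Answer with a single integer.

The word sits inside DET, which is inside NP, inside PP, inside NP, inside PP, inside NP, inside PP, inside NP, inside S, inside SBAR, inside VP, inside S — 12 brackets in all.

12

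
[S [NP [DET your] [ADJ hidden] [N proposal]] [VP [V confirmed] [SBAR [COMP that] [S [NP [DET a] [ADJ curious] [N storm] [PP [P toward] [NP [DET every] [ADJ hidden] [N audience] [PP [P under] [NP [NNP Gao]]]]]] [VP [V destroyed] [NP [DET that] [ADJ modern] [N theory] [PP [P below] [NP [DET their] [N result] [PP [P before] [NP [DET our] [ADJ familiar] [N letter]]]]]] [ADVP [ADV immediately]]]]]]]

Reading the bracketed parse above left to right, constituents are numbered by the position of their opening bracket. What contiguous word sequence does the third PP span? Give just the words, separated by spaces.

below their result before our familiar letter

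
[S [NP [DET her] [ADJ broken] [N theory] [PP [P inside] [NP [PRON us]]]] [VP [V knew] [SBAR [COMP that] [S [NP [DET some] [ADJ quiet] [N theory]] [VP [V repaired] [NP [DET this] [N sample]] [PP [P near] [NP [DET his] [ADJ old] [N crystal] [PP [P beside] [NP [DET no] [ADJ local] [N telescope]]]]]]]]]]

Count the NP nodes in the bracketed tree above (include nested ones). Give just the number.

Listing each NP by its span: [NP her broken theory inside us]; [NP us]; [NP some quiet theory]; [NP this sample]; [NP his old crystal beside no local telescope]; [NP no local telescope] — that makes 6.

6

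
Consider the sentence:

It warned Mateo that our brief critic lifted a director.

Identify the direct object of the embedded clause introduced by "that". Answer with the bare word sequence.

a director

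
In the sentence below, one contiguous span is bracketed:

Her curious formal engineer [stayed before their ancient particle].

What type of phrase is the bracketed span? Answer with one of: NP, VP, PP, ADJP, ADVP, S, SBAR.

The bracketed span "stayed before their ancient particle" is headed by "stayed", making it a verb phrase (VP).

VP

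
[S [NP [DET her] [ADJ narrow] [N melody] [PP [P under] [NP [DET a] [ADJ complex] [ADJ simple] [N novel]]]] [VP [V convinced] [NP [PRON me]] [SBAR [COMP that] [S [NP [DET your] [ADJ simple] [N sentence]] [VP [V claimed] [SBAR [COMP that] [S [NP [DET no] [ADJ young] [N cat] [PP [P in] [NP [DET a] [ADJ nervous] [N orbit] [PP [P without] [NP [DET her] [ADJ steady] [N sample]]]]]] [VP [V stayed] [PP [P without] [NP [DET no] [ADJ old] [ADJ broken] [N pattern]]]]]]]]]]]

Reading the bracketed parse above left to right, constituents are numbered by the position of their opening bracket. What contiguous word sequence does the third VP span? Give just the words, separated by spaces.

Opening `[VP` markers occur at word positions 9, 15, 28; the third of these opens the constituent [VP stayed without no old broken pattern].

stayed without no old broken pattern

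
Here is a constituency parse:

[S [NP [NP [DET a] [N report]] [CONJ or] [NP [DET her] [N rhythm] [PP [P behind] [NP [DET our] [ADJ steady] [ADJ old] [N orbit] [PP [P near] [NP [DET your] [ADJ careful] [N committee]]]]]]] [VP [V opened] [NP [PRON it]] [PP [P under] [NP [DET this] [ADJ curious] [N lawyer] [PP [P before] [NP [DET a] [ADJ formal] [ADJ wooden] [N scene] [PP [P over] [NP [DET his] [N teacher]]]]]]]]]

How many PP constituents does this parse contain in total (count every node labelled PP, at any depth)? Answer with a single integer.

5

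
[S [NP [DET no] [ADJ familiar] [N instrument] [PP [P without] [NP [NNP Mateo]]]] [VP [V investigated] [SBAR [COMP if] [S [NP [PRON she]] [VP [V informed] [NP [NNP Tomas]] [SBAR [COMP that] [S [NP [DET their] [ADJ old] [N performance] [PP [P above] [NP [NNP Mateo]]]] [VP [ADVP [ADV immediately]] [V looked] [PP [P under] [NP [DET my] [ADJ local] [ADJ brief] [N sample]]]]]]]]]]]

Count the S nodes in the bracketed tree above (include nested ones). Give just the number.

Scanning left to right, an opening `[S` appears at word positions 1, 8, 12 — 3 in total.

3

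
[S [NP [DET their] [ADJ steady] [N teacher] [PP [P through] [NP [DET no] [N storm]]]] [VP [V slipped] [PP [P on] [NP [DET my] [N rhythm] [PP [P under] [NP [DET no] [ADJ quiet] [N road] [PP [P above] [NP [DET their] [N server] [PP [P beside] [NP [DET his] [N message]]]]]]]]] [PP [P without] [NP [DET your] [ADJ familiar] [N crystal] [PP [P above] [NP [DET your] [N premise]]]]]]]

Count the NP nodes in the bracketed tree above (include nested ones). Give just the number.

8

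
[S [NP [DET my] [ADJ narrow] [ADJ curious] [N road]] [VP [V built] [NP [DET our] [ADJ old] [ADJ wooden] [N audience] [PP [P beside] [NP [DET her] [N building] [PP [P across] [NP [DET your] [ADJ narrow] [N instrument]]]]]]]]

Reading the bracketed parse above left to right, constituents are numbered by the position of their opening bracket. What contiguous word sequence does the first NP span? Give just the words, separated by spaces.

In left-to-right order the NP constituents are "my narrow curious road"; "our old wooden audience beside her building across your narrow instrument"; "her building across your narrow instrument"; "your narrow instrument". Number 1 is "my narrow curious road".

my narrow curious road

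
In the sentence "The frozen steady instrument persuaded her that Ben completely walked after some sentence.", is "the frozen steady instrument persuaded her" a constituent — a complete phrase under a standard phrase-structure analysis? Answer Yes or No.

No

"the" belongs to the noun phrase "the frozen steady instrument" while "her" belongs to the verb phrase "persuaded her that Ben completely walked after some sentence"; a span that runs across that boundary is not a single phrase.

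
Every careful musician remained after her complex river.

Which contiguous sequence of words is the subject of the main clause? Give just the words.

every careful musician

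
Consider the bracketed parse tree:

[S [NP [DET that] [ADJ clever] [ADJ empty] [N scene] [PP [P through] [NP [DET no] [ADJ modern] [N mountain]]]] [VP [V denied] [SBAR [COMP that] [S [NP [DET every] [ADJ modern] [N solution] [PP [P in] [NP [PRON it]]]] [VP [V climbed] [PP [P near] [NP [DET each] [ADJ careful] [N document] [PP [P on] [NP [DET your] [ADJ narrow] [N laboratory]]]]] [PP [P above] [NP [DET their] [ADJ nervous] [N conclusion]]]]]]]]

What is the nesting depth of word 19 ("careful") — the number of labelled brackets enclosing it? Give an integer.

Path from the root down to the word: S → VP → SBAR → S → VP → PP → NP → ADJ. That is 8 enclosing brackets.

8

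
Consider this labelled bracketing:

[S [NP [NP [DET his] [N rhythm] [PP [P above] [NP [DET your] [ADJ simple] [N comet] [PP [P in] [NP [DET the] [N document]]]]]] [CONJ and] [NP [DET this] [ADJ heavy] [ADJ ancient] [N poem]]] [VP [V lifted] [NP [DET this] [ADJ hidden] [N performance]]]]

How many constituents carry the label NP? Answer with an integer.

6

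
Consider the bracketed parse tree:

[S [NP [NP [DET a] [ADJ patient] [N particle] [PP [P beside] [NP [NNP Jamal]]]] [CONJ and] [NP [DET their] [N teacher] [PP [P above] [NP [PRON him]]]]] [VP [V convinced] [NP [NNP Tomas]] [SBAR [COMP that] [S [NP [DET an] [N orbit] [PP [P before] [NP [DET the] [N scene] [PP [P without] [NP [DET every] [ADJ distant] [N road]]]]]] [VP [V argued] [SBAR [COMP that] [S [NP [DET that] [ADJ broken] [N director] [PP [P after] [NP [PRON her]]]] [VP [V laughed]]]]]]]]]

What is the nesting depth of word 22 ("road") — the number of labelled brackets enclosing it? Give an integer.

10

Path from the root down to the word: S → VP → SBAR → S → NP → PP → NP → PP → NP → N. That is 10 enclosing brackets.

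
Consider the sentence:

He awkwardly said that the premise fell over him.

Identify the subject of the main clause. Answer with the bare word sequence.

he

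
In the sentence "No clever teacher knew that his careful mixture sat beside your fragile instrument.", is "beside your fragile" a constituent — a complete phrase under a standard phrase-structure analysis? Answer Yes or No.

No

The smallest constituent containing the whole sequence is the prepositional phrase [PP beside your fragile instrument], but the sequence is only part of it — it straddles the boundary between preposition "beside" and noun phrase "your fragile instrument".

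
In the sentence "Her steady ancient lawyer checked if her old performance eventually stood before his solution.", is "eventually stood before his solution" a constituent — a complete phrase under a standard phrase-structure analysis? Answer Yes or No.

Yes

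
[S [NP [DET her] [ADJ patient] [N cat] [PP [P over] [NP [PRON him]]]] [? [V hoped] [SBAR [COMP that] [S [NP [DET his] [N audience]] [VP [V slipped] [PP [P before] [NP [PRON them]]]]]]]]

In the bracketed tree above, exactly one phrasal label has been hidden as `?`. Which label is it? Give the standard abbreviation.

VP

Looking at what the `?` directly dominates — V 'hoped', SBAR — this is a verb phrase (VP).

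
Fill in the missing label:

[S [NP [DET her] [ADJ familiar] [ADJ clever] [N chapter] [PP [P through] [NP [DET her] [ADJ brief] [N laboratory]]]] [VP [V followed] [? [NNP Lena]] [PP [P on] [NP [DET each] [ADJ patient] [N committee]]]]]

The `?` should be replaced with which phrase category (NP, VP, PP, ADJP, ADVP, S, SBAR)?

NP

The `?` node immediately contains: NNP 'Lena'. That is the internal structure of a noun phrase, so the label is NP.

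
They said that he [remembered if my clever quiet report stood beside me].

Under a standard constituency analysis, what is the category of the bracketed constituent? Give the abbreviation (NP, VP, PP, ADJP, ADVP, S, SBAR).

VP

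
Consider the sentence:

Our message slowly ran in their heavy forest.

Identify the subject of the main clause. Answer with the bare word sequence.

"our message" is the NP that combines with the VP headed by "ran" to form the main clause — the subject.

our message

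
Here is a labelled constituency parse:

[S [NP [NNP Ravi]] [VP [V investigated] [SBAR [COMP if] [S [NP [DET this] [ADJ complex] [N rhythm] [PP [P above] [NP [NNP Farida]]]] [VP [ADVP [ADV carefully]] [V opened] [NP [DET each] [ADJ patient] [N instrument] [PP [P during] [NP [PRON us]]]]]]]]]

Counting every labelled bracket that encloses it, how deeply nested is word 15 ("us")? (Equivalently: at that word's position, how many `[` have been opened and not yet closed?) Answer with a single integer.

9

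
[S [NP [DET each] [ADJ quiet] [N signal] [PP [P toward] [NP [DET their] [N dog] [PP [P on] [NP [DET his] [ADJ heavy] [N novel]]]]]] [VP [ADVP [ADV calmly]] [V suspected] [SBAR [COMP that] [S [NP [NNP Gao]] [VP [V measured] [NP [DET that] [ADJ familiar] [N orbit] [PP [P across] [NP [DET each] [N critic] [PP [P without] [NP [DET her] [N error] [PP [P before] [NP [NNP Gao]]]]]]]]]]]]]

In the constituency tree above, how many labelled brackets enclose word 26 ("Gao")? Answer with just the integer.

13

Path from the root down to the word: S → VP → SBAR → S → VP → NP → PP → NP → PP → NP → PP → NP → NNP. That is 13 enclosing brackets.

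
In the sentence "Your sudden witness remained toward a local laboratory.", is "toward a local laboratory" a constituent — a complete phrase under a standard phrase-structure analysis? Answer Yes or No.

Yes

The sequence corresponds to a single PP node — the prepositional phrase "toward a local laboratory".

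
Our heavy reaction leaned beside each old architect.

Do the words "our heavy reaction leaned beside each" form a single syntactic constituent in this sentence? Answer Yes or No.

No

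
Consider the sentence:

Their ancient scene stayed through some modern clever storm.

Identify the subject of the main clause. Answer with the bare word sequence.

"their ancient scene" is the NP that combines with the VP headed by "stayed" to form the main clause — the subject.

their ancient scene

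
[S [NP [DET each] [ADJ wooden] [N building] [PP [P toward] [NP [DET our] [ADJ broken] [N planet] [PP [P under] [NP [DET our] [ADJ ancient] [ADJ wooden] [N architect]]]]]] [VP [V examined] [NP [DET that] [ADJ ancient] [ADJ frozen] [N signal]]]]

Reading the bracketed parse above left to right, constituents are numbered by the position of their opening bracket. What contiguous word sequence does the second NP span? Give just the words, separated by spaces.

Opening `[NP` markers occur at word positions 1, 5, 9, 14; the second of these opens the constituent [NP our broken planet under our ancient wooden architect].

our broken planet under our ancient wooden architect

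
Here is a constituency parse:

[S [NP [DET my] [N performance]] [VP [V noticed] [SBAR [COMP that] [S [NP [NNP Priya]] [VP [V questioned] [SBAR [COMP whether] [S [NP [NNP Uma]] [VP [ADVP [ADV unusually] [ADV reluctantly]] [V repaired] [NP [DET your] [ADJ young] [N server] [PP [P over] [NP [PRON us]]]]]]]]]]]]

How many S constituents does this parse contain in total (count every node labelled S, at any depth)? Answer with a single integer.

Listing each S by its span: [S my performance noticed that Priya questioned whether Uma unusually reluctantly repaired your young server over us]; [S Priya questioned whether Uma unusually reluctantly repaired your young server over us]; [S Uma unusually reluctantly repaired your young server over us] — that makes 3.

3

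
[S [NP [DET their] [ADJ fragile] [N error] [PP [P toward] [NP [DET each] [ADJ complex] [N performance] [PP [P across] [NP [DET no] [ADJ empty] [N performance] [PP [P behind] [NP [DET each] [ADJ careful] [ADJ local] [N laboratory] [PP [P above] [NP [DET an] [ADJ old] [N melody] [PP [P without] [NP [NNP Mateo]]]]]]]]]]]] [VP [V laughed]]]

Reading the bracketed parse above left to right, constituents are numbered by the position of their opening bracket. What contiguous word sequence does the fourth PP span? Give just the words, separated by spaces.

above an old melody without Mateo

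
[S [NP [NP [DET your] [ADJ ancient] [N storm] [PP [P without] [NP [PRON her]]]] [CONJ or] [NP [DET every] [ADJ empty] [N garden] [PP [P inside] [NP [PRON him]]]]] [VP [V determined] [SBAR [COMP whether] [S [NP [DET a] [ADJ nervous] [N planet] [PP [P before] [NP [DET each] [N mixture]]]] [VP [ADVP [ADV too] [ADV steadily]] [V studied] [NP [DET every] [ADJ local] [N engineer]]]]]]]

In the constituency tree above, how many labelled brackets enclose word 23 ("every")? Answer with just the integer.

7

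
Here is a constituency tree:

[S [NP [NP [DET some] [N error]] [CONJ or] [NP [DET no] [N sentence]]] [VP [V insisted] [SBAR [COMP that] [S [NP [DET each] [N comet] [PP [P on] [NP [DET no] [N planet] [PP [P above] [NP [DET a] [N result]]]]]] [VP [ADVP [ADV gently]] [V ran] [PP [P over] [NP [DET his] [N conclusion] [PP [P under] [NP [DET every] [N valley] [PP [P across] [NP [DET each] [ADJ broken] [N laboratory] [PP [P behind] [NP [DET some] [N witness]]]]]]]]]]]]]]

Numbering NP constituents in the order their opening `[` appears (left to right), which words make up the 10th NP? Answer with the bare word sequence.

The NP opening brackets appear, in order, over: "some error or no sentence"; "some error"; "no sentence"; "each comet on no planet above a result"; "no planet above a result"; "a result"; "his conclusion under every valley across each broken laboratory behind some witness"; "every valley across each broken laboratory behind some witness"; "each broken laboratory behind some witness"; "some witness". The 10th one spans "some witness".

some witness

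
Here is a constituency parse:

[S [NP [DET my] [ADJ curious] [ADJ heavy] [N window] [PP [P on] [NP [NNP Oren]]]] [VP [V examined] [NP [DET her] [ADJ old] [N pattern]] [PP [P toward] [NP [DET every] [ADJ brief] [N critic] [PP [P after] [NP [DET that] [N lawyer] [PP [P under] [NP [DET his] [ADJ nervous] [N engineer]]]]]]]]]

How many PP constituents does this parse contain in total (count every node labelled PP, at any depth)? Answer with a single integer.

4

Scanning left to right, an opening `[PP` appears at word positions 5, 11, 15, 18 — 4 in total.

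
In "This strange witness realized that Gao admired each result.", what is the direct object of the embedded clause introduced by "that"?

each result

"admired" heads the VP of the embedded clause introduced by "that", and "each result" is its direct object.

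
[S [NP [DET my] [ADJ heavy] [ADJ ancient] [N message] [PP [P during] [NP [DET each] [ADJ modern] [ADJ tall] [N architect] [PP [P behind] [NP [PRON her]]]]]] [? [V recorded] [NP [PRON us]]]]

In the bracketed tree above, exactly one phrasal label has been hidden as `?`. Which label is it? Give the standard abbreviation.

A constituent whose immediate children are V 'recorded', NP is a verb phrase: VP.

VP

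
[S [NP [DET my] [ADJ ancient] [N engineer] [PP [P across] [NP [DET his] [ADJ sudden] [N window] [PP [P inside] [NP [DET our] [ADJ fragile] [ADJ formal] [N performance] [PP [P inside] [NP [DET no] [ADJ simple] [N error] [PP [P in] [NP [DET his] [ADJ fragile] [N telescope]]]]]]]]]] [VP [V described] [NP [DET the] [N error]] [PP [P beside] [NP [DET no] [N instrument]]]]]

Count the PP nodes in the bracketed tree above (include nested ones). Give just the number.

5

Listing each PP by its span: [PP across his sudden window inside our fragile formal performance inside no simple error in his fragile telescope]; [PP inside our fragile formal performance inside no simple error in his fragile telescope]; [PP inside no simple error in his fragile telescope]; [PP in his fragile telescope]; [PP beside no instrument] — that makes 5.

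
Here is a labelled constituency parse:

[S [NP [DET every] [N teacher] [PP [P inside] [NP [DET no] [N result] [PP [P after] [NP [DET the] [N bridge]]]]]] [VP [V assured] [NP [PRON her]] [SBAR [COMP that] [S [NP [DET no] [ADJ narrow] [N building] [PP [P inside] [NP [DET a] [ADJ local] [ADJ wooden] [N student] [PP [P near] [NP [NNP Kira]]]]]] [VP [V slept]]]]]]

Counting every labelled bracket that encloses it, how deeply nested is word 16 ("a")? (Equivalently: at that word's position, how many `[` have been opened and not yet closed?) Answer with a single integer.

8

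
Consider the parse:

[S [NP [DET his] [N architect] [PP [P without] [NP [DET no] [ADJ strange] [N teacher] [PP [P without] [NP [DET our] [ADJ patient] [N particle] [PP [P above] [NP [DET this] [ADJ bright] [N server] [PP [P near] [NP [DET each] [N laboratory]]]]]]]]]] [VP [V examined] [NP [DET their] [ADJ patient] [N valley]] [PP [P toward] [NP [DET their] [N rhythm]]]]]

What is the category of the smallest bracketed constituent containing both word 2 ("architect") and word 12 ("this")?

NP

Both words fall inside [NP his architect without no strange teacher without our patient particle above this bright server near each laboratory] (words 1–17), and no smaller constituent contains them both. Label: NP.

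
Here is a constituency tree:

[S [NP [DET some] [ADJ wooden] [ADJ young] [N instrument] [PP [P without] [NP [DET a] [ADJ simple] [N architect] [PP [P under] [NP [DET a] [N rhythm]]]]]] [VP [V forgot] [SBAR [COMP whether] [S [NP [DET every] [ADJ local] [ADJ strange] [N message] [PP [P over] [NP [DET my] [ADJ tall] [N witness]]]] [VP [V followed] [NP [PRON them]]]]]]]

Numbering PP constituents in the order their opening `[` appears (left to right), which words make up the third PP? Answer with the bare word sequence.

Opening `[PP` markers occur at word positions 5, 9, 18; the third of these opens the constituent [PP over my tall witness].

over my tall witness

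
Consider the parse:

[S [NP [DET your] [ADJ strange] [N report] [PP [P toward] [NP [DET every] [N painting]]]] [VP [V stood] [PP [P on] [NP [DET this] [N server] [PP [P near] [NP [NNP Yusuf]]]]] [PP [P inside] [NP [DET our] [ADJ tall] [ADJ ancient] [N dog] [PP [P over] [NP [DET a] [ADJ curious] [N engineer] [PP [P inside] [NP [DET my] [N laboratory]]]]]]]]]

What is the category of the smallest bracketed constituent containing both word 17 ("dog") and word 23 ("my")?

NP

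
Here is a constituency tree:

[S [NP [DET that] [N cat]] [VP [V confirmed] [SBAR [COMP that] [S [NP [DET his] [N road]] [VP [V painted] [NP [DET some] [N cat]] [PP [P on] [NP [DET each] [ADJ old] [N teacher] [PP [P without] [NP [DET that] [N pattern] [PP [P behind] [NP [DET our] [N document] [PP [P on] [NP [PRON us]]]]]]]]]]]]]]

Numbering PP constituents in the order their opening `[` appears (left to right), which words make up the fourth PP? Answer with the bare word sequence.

In left-to-right order the PP constituents are "on each old teacher without that pattern behind our document on us"; "without that pattern behind our document on us"; "behind our document on us"; "on us". Number 4 is "on us".

on us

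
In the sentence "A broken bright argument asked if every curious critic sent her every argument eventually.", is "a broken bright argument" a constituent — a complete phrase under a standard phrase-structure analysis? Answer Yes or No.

The sequence corresponds to a single NP node — the noun phrase "a broken bright argument".

Yes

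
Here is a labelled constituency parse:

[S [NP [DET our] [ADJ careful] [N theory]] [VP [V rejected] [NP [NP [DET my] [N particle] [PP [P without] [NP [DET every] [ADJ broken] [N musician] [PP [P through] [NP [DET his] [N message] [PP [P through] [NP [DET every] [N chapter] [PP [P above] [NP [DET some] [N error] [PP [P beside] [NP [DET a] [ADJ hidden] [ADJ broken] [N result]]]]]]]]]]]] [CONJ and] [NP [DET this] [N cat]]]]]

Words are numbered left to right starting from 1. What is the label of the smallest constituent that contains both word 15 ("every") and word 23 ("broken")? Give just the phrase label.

NP

Both words fall inside [NP every chapter above some error beside a hidden broken result] (words 15–24), and no smaller constituent contains them both. Label: NP.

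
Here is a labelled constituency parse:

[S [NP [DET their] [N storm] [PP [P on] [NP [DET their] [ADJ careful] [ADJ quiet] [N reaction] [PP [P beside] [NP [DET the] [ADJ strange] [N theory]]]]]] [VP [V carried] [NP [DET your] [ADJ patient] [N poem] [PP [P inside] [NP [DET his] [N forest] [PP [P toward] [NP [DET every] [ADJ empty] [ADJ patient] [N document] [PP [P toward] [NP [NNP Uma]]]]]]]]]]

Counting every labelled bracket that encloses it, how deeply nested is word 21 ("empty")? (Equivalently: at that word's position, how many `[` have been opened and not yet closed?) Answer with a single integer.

8

Counting open brackets not yet closed at "empty": [S [VP [NP [PP [NP [PP [NP [ADJ = 8.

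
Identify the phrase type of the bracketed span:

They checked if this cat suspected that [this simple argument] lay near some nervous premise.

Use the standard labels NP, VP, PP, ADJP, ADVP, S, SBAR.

"argument" is the head of the bracketed span, so the span is a noun phrase: NP.

NP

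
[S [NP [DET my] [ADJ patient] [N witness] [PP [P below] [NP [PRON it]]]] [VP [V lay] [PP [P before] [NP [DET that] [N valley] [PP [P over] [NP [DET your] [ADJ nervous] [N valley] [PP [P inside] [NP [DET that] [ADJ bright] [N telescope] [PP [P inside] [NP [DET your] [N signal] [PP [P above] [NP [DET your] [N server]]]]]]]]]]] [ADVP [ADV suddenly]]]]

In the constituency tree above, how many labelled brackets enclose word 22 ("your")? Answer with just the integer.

13

Counting open brackets not yet closed at "your": [S [VP [PP [NP [PP [NP [PP [NP [PP [NP [PP [NP [DET = 13.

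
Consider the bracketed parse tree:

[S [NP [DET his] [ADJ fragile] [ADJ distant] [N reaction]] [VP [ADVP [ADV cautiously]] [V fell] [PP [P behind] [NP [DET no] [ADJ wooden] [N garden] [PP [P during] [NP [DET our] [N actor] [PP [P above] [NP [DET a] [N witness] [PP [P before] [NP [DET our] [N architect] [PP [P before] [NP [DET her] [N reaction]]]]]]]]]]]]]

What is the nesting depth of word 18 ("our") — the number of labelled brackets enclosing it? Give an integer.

11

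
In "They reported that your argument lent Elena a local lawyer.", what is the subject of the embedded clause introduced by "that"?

your argument

In the embedded clause introduced by "that" the verb is "lent"; the NP preceding it, "your argument", is the subject.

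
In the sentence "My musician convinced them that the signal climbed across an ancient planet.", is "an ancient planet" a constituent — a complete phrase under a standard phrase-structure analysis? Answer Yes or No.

Yes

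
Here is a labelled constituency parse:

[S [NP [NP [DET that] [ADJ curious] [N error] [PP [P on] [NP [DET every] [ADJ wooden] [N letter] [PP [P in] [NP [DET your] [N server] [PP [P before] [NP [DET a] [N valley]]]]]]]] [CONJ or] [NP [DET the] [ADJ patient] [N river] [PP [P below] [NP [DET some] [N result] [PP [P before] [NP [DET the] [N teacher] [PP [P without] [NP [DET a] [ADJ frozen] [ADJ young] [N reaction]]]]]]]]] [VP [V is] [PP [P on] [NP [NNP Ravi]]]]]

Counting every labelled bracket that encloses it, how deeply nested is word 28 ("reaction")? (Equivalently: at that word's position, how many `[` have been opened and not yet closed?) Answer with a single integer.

10

Path from the root down to the word: S → NP → NP → PP → NP → PP → NP → PP → NP → N. That is 10 enclosing brackets.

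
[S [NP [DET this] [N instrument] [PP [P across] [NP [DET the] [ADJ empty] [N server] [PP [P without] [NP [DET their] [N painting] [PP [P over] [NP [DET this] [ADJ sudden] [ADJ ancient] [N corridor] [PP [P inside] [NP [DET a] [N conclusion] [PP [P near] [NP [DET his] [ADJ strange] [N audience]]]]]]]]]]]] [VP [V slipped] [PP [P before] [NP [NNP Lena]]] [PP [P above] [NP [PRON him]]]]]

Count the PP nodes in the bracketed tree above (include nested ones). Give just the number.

Scanning left to right, an opening `[PP` appears at word positions 3, 7, 10, 15, 18, 23, 25 — 7 in total.

7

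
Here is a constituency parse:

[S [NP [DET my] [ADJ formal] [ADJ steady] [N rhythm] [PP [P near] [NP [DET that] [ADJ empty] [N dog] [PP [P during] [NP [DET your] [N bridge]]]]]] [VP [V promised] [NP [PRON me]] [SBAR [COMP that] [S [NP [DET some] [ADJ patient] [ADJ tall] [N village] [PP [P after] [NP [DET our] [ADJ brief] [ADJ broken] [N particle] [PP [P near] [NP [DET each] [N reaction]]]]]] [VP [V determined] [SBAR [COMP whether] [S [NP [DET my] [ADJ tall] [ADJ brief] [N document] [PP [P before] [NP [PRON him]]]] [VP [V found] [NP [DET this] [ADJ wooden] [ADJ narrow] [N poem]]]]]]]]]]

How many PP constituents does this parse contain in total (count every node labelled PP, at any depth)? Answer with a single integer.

Scanning left to right, an opening `[PP` appears at word positions 5, 9, 19, 24, 33 — 5 in total.

5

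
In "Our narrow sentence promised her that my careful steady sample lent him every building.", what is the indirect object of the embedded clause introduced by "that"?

him

"lent" heads the VP of the embedded clause introduced by "that", and "him" is its indirect object.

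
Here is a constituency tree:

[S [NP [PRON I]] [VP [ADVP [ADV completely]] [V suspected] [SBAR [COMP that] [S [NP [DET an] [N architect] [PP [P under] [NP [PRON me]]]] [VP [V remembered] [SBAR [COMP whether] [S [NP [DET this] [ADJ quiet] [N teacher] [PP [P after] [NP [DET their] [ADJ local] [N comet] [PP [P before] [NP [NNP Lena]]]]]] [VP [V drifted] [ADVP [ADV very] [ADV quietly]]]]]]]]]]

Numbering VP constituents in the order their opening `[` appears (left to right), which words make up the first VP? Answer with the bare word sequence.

Opening `[VP` markers occur at word positions 2, 9, 20; the first of these opens the constituent [VP completely suspected that an architect under me remembered whether this quiet teacher after their local comet before Lena drifted very quietly].

completely suspected that an architect under me remembered whether this quiet teacher after their local comet before Lena drifted very quietly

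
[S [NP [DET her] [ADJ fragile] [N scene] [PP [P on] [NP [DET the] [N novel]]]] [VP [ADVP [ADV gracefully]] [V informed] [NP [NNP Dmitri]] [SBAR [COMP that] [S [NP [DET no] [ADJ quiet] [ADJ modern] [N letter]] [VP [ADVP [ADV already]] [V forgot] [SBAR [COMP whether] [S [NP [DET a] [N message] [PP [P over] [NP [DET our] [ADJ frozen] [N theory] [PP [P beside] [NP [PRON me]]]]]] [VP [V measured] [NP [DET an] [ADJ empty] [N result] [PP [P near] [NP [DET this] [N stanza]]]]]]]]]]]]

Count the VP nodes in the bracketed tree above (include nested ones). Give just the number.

3

Scanning left to right, an opening `[VP` appears at word positions 7, 15, 26 — 3 in total.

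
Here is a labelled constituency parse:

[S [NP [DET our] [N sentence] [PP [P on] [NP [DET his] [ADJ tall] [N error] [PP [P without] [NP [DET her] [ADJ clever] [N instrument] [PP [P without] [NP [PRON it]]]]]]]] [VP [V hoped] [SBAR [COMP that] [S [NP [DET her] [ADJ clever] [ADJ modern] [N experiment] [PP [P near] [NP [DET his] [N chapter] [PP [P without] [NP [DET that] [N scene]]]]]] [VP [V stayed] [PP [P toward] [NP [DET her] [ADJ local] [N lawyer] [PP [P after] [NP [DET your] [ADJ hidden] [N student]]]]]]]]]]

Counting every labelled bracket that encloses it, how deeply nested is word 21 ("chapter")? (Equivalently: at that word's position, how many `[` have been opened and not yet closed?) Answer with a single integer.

8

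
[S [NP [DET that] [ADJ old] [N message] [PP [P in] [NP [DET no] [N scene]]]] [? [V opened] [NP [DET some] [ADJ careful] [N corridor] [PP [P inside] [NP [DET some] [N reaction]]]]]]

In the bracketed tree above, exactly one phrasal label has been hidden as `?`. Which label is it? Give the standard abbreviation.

VP

The `?` node immediately contains: V 'opened', NP. That is the internal structure of a verb phrase, so the label is VP.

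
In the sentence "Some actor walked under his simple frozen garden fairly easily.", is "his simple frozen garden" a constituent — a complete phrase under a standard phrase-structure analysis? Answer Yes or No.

The sequence corresponds to a single NP node — the noun phrase "his simple frozen garden".

Yes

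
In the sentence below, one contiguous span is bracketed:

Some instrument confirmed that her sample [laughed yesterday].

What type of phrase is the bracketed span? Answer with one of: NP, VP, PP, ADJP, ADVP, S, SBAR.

"laughed" is the head of the bracketed span, so the span is a verb phrase: VP.

VP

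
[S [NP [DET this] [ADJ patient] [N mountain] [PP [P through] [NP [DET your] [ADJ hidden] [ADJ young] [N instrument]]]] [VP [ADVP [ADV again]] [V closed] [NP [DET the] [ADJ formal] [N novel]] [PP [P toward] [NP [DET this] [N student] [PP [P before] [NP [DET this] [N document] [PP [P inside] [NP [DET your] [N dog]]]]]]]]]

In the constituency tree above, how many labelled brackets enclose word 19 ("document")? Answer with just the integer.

7

The word sits inside N, which is inside NP, inside PP, inside NP, inside PP, inside VP, inside S — 7 brackets in all.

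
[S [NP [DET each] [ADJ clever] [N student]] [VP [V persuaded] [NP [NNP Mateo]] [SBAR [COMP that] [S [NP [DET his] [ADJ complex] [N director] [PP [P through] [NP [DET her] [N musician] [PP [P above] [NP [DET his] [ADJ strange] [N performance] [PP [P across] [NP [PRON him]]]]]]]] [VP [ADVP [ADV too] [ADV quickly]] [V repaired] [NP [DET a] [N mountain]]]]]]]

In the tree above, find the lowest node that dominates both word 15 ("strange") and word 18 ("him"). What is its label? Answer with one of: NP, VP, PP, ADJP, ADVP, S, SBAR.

NP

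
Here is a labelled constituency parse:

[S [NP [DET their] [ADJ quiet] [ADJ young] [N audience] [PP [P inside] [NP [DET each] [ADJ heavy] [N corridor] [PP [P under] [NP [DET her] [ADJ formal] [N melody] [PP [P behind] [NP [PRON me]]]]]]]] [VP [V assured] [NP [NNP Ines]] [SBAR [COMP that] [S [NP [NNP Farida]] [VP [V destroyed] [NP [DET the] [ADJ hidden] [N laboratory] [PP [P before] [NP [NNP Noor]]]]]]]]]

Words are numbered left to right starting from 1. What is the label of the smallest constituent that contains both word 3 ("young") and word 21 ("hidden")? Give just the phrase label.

S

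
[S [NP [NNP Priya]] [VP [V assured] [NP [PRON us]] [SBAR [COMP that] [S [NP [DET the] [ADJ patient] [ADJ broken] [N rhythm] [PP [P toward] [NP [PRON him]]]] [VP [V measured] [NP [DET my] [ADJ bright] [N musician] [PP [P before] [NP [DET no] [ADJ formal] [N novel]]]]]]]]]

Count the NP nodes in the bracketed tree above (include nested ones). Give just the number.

6

Scanning left to right, an opening `[NP` appears at word positions 1, 3, 5, 10, 12, 16 — 6 in total.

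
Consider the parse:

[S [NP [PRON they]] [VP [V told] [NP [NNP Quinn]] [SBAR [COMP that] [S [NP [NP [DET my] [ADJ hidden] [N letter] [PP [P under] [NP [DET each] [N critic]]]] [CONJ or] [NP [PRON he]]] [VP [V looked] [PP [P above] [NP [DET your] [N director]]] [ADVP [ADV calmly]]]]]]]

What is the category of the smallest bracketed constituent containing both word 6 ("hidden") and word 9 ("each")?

NP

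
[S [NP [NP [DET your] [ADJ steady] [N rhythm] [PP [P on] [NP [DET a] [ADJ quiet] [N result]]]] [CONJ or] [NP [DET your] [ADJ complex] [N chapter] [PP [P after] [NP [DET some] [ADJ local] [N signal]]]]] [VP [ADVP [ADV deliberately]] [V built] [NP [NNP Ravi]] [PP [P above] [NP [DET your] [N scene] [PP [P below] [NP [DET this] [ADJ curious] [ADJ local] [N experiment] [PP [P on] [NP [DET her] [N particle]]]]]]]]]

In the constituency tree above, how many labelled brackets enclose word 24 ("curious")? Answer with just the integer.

7

Counting open brackets not yet closed at "curious": [S [VP [PP [NP [PP [NP [ADJ = 7.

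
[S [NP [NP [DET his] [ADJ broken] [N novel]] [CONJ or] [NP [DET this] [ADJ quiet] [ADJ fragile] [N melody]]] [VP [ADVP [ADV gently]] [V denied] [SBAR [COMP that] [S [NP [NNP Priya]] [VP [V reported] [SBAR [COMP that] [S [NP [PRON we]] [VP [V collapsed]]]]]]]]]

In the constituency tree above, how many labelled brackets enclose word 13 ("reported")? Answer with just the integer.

6

Counting open brackets not yet closed at "reported": [S [VP [SBAR [S [VP [V = 6.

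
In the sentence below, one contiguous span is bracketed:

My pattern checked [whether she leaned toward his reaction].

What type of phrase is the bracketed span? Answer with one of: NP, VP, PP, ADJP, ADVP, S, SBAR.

"whether" is the head of the bracketed span, so the span is a subordinate clause: SBAR.

SBAR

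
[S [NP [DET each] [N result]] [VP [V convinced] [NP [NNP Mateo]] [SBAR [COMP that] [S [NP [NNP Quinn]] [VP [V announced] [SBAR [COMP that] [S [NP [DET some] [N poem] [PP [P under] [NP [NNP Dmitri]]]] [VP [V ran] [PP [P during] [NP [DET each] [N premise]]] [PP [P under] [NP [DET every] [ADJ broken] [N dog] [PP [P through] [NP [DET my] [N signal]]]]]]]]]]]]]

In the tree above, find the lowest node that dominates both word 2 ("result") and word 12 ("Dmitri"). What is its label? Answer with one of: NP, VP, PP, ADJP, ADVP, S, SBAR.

S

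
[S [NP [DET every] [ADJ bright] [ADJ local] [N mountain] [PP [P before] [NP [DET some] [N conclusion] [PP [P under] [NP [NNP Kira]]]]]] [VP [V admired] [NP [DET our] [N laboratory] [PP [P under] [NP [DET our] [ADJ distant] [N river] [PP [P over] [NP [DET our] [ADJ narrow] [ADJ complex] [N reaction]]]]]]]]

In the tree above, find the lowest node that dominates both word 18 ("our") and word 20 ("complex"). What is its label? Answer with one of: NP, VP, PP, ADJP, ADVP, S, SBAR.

NP

Both words fall inside [NP our narrow complex reaction] (words 18–21), and no smaller constituent contains them both. Label: NP.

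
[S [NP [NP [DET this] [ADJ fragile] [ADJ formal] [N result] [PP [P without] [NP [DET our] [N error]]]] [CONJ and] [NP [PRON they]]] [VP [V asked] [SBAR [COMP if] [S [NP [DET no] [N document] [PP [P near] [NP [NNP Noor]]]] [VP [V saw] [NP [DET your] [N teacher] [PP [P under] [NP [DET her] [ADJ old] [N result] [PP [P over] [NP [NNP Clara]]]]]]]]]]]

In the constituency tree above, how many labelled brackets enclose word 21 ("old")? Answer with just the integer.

9

Path from the root down to the word: S → VP → SBAR → S → VP → NP → PP → NP → ADJ. That is 9 enclosing brackets.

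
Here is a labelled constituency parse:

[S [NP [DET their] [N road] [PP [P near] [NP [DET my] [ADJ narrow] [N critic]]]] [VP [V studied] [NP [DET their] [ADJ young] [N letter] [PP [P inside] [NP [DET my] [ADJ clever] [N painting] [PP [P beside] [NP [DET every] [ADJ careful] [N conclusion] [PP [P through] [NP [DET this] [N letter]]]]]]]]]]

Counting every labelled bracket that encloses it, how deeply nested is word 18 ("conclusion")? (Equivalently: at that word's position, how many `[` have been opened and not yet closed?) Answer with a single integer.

8

Counting open brackets not yet closed at "conclusion": [S [VP [NP [PP [NP [PP [NP [N = 8.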